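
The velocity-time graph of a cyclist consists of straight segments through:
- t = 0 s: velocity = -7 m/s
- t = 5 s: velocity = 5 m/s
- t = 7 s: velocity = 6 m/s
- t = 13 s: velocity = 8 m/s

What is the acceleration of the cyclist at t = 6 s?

0.5 m/s²

Acceleration is the slope of the v-t graph on 5–7 s: (6 − 5)/(7 − 5) = 0.5 m/s².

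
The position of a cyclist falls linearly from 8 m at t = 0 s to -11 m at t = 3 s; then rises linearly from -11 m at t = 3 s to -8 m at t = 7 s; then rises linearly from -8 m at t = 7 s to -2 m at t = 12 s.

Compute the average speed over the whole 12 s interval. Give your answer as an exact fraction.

Average speed = (total path length)/(elapsed time); on a piecewise-linear x-t graph the path length is Σ|Δx|.
0–3 s: |Δx| = |-11 − 8| = 19 m
3–7 s: |Δx| = |-8 − -11| = 3 m
7–12 s: |Δx| = |-2 − -8| = 6 m
Total path = 28 m; average speed = 28/12 = 7/3 m/s.

7/3 m/s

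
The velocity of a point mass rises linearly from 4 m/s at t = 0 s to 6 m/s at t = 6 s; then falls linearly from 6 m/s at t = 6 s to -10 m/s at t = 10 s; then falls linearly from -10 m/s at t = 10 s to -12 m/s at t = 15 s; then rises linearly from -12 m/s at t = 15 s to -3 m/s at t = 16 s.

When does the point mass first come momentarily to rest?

t = 7.5 s

v changes sign on 6–10 s (from 6 to -10); the graph is linear there, so v = 0 at t = 6 + (-6)·(10 − 6)/(-10 − 6) = 7.5 s.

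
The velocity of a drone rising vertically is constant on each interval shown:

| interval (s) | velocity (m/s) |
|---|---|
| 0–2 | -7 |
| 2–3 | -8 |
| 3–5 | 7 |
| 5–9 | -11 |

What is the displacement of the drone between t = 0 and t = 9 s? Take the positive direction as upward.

-52 m

Displacement is the signed area under the v-t curve.
0–2 s: -7 × 2 = -14 m
2–3 s: -8 × 1 = -8 m
3–5 s: 7 × 2 = 14 m
5–9 s: -11 × 4 = -44 m
Net displacement = -52 m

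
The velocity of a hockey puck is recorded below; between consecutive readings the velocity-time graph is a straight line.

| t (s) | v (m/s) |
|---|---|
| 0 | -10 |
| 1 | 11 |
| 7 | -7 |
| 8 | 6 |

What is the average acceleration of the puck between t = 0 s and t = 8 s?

Average acceleration = Δv/Δt = (6 − -10)/(8 − 0) = 2 m/s².

2 m/s²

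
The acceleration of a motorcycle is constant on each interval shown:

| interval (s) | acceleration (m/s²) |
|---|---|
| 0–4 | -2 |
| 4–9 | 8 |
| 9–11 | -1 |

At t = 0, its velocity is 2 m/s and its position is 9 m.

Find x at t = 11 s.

On each constant-a segment, Δv = aΔt and Δx = v₀Δt + ½aΔt²; chain segment to segment.
0–4 s: v starts 2 m/s; Δx = 2·4 + ½·-2·4² = -8 m; v ends -6 m/s.
4–9 s: v starts -6 m/s; Δx = -6·5 + ½·8·5² = 70 m; v ends 34 m/s.
9–11 s: v starts 34 m/s; Δx = 34·2 + ½·-1·2² = 66 m; v ends 32 m/s.
x(11) = 9 + Σ Δx = 137 m.

137 m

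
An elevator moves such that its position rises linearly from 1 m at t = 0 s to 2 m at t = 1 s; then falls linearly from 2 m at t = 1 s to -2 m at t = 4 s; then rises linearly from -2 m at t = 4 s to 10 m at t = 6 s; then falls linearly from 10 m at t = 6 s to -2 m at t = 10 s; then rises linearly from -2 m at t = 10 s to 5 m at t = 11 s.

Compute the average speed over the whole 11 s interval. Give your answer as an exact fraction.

Average speed = (total path length)/(elapsed time); on a piecewise-linear x-t graph the path length is Σ|Δx|.
0–1 s: |Δx| = |2 − 1| = 1 m
1–4 s: |Δx| = |-2 − 2| = 4 m
4–6 s: |Δx| = |10 − -2| = 12 m
6–10 s: |Δx| = |-2 − 10| = 12 m
10–11 s: |Δx| = |5 − -2| = 7 m
Total path = 36 m; average speed = 36/11 = 36/11 m/s.

36/11 m/s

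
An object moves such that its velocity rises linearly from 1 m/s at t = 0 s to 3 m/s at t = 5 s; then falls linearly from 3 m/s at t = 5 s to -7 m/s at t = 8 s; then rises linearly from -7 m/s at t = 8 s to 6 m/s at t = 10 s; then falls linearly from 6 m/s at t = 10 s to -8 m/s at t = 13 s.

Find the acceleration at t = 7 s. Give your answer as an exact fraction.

Acceleration is the slope of the v-t graph on 5–8 s: (-7 − 3)/(8 − 5) = -10/3 m/s².

-10/3 m/s²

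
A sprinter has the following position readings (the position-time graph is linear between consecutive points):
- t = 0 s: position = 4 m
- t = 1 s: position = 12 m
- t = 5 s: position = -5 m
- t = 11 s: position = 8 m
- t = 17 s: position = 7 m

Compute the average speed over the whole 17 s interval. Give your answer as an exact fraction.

Average speed = (total path length)/(elapsed time); on a piecewise-linear x-t graph the path length is Σ|Δx|.
0–1 s: |Δx| = |12 − 4| = 8 m
1–5 s: |Δx| = |-5 − 12| = 17 m
5–11 s: |Δx| = |8 − -5| = 13 m
11–17 s: |Δx| = |7 − 8| = 1 m
Total path = 39 m; average speed = 39/17 = 39/17 m/s.

39/17 m/s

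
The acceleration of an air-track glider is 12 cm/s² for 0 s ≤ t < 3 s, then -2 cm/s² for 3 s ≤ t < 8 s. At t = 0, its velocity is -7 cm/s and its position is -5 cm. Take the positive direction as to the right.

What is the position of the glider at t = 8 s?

148 cm

On each constant-a segment, Δv = aΔt and Δx = v₀Δt + ½aΔt²; chain segment to segment.
0–3 s: v starts -7 cm/s; Δx = -7·3 + ½·12·3² = 33 cm; v ends 29 cm/s.
3–8 s: v starts 29 cm/s; Δx = 29·5 + ½·-2·5² = 120 cm; v ends 19 cm/s.
x(8) = -5 + Σ Δx = 148 cm.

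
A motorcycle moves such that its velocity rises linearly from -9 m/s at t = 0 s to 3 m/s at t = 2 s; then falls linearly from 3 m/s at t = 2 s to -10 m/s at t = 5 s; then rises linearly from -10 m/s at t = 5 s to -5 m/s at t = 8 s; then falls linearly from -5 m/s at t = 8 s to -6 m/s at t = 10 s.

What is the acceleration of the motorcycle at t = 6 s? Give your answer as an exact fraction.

Acceleration is the slope of the v-t graph on 5–8 s: (-5 − -10)/(8 − 5) = 5/3 m/s².

5/3 m/s²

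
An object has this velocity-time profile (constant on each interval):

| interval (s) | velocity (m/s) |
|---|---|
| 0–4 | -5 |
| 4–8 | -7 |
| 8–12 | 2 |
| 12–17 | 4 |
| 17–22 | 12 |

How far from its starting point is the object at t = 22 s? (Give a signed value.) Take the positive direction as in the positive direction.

Displacement is the signed area under the v-t curve.
0–4 s: -5 × 4 = -20 m
4–8 s: -7 × 4 = -28 m
8–12 s: 2 × 4 = 8 m
12–17 s: 4 × 5 = 20 m
17–22 s: 12 × 5 = 60 m
Net displacement = 40 m

40 m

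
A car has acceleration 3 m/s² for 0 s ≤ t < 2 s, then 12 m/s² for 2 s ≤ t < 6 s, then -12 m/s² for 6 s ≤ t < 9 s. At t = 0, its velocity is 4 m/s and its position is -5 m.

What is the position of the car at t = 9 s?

On each constant-a segment, Δv = aΔt and Δx = v₀Δt + ½aΔt²; chain segment to segment.
0–2 s: v starts 4 m/s; Δx = 4·2 + ½·3·2² = 14 m; v ends 10 m/s.
2–6 s: v starts 10 m/s; Δx = 10·4 + ½·12·4² = 136 m; v ends 58 m/s.
6–9 s: v starts 58 m/s; Δx = 58·3 + ½·-12·3² = 120 m; v ends 22 m/s.
x(9) = -5 + Σ Δx = 265 m.

265 m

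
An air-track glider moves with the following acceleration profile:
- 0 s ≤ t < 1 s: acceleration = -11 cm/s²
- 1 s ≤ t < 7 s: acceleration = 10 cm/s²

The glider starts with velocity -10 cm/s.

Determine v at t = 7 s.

Δv equals the area under the a-t graph; then v = v₀ + Δv.
0–1 s: -11 × 1 = -11 cm/s
1–7 s: 10 × 6 = 60 cm/s
Δv = 49 cm/s, so v(7) = -10 + (49) = 39 cm/s.

39 cm/s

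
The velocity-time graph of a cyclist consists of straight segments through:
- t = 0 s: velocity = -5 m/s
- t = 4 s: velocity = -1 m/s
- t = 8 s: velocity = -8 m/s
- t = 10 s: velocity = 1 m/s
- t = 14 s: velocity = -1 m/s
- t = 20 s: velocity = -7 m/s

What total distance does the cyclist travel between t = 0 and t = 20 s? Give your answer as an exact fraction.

Distance (not displacement) is the total path length: add the absolute areas under v-t.
0–4 s: |½(-5 + -1)(4)| = 12 m
4–8 s: |½(-1 + -8)(4)| = 18 m
8–10 s: v = 0 at t = 88/9 s; triangle areas 64/9 + 1/9 = 65/9 m
10–14 s: v = 0 at t = 12 s; triangle areas 1 + 1 = 2 m
14–20 s: |½(-1 + -7)(6)| = 24 m
Total distance = 569/9 m

569/9 m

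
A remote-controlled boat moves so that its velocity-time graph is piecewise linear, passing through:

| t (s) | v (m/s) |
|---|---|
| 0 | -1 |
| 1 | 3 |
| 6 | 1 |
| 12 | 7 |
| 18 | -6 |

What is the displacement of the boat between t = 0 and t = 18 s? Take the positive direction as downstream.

38 m

Displacement is the signed area under the v-t curve.
0–1 s: ½(-1 + 3)(1) = 1 m
1–6 s: ½(3 + 1)(5) = 10 m
6–12 s: ½(1 + 7)(6) = 24 m
12–18 s: ½(7 + -6)(6) = 3 m
Net displacement = 38 m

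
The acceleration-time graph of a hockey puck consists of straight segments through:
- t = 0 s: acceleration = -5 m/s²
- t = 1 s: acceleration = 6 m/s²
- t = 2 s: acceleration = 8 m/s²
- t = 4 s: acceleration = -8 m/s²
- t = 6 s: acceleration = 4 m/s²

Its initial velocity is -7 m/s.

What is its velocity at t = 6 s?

Δv equals the area under the a-t graph; then v = v₀ + Δv.
0–1 s: ½(-5 + 6)(1) = 0.5 m/s
1–2 s: ½(6 + 8)(1) = 7 m/s
2–4 s: ½(8 + -8)(2) = 0 m/s
4–6 s: ½(-8 + 4)(2) = -4 m/s
Δv = 3.5 m/s, so v(6) = -7 + (3.5) = -3.5 m/s.

-3.5 m/s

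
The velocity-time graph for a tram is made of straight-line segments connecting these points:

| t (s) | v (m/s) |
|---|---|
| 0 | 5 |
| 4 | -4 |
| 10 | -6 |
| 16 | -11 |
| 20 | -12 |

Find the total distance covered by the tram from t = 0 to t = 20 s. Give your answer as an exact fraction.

1225/9 m

Total distance travelled is ∫|v| dt — sum the magnitudes of each area piece.
0–4 s: v = 0 at t = 20/9 s; triangle areas 50/9 + 32/9 = 82/9 m
4–10 s: |½(-4 + -6)(6)| = 30 m
10–16 s: |½(-6 + -11)(6)| = 51 m
16–20 s: |½(-11 + -12)(4)| = 46 m
Total distance = 1225/9 m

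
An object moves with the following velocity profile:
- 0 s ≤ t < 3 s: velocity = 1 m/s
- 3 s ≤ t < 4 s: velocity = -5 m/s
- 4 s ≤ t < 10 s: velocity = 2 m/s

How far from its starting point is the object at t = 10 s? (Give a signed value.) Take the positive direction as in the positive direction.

Net displacement equals the area under the velocity-time graph (areas below the axis count negative).
0–3 s: 1 × 3 = 3 m
3–4 s: -5 × 1 = -5 m
4–10 s: 2 × 6 = 12 m
Net displacement = 10 m

10 m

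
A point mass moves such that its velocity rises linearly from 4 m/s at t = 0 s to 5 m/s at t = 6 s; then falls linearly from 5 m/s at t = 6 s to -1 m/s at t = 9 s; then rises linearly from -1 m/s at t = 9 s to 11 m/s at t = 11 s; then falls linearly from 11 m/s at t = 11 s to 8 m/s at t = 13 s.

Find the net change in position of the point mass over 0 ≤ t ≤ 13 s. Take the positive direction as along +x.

62 m

Displacement is the signed area under the v-t curve.
0–6 s: ½(4 + 5)(6) = 27 m
6–9 s: ½(5 + -1)(3) = 6 m
9–11 s: ½(-1 + 11)(2) = 10 m
11–13 s: ½(11 + 8)(2) = 19 m
Net displacement = 62 m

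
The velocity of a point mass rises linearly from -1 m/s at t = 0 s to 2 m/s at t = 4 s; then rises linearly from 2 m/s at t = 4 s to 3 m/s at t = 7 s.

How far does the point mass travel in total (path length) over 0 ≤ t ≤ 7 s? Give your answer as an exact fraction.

65/6 m

Total distance travelled is ∫|v| dt — sum the magnitudes of each area piece.
0–4 s: v = 0 at t = 4/3 s; triangle areas 2/3 + 8/3 = 10/3 m
4–7 s: |½(2 + 3)(3)| = 7.5 m
Total distance = 65/6 m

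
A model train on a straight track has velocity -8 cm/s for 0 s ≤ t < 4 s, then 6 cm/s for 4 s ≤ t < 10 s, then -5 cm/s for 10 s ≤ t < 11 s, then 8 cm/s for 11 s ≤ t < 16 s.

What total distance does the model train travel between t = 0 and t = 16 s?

Distance (not displacement) is the total path length: add the absolute areas under v-t.
0–4 s: |-8| × 4 = 32 cm
4–10 s: |6| × 6 = 36 cm
10–11 s: |-5| × 1 = 5 cm
11–16 s: |8| × 5 = 40 cm
Total distance = 113 cm

113 cm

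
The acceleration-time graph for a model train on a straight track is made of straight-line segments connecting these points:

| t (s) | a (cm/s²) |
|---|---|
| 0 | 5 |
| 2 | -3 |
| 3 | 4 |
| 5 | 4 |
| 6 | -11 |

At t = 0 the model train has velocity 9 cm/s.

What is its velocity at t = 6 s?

16 cm/s

Δv equals the area under the a-t graph; then v = v₀ + Δv.
0–2 s: ½(5 + -3)(2) = 2 cm/s
2–3 s: ½(-3 + 4)(1) = 0.5 cm/s
3–5 s: 4 × 2 = 8 cm/s
5–6 s: ½(4 + -11)(1) = -3.5 cm/s
Δv = 7 cm/s, so v(6) = 9 + (7) = 16 cm/s.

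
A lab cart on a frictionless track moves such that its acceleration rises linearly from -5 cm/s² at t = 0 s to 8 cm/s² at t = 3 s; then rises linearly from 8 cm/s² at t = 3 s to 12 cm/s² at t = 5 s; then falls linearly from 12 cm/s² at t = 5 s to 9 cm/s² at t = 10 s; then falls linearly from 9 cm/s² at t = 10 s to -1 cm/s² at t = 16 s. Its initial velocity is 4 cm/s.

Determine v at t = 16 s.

105 cm/s

Δv equals the area under the a-t graph; then v = v₀ + Δv.
0–3 s: ½(-5 + 8)(3) = 4.5 cm/s
3–5 s: ½(8 + 12)(2) = 20 cm/s
5–10 s: ½(12 + 9)(5) = 52.5 cm/s
10–16 s: ½(9 + -1)(6) = 24 cm/s
Δv = 101 cm/s, so v(16) = 4 + (101) = 105 cm/s.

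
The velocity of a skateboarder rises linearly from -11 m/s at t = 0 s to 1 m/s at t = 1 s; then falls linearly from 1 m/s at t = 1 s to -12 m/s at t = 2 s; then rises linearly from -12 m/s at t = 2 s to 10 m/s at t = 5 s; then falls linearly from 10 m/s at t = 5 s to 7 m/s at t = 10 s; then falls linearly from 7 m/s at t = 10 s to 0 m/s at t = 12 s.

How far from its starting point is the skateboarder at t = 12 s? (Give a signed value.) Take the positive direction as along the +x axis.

Displacement is the signed area under the v-t curve.
0–1 s: ½(-11 + 1)(1) = -5 m
1–2 s: ½(1 + -12)(1) = -5.5 m
2–5 s: ½(-12 + 10)(3) = -3 m
5–10 s: ½(10 + 7)(5) = 42.5 m
10–12 s: ½(7 + 0)(2) = 7 m
Net displacement = 36 m

36 m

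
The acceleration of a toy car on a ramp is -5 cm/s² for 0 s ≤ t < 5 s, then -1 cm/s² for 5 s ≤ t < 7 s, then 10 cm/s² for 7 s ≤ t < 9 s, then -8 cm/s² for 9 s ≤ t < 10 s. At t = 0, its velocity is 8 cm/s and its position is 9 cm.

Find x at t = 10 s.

On each constant-a segment, Δv = aΔt and Δx = v₀Δt + ½aΔt²; chain segment to segment.
0–5 s: v starts 8 cm/s; Δx = 8·5 + ½·-5·5² = -22.5 cm; v ends -17 cm/s.
5–7 s: v starts -17 cm/s; Δx = -17·2 + ½·-1·2² = -36 cm; v ends -19 cm/s.
7–9 s: v starts -19 cm/s; Δx = -19·2 + ½·10·2² = -18 cm; v ends 1 cm/s.
9–10 s: v starts 1 cm/s; Δx = 1·1 + ½·-8·1² = -3 cm; v ends -7 cm/s.
x(10) = 9 + Σ Δx = -70.5 cm.

-70.5 cm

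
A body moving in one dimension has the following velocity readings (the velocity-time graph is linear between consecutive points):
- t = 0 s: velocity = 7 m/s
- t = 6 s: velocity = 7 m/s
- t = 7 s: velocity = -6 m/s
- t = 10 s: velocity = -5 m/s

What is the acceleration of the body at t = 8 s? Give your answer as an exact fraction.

Acceleration is the slope of the v-t graph on 7–10 s: (-5 − -6)/(10 − 7) = 1/3 m/s².

1/3 m/s²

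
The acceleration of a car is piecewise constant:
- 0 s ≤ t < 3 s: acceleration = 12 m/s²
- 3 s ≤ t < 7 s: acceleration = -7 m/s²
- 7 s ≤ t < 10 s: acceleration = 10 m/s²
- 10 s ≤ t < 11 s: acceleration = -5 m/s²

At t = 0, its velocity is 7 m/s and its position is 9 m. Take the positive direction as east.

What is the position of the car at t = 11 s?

332.5 m

On each constant-a segment, Δv = aΔt and Δx = v₀Δt + ½aΔt²; chain segment to segment.
0–3 s: v starts 7 m/s; Δx = 7·3 + ½·12·3² = 75 m; v ends 43 m/s.
3–7 s: v starts 43 m/s; Δx = 43·4 + ½·-7·4² = 116 m; v ends 15 m/s.
7–10 s: v starts 15 m/s; Δx = 15·3 + ½·10·3² = 90 m; v ends 45 m/s.
10–11 s: v starts 45 m/s; Δx = 45·1 + ½·-5·1² = 42.5 m; v ends 40 m/s.
x(11) = 9 + Σ Δx = 332.5 m.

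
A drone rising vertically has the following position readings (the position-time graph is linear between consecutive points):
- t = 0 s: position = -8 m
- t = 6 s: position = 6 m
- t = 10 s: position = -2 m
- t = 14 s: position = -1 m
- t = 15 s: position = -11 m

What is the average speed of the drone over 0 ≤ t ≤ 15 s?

Average speed = (total path length)/(elapsed time); on a piecewise-linear x-t graph the path length is Σ|Δx|.
0–6 s: |Δx| = |6 − -8| = 14 m
6–10 s: |Δx| = |-2 − 6| = 8 m
10–14 s: |Δx| = |-1 − -2| = 1 m
14–15 s: |Δx| = |-11 − -1| = 10 m
Total path = 33 m; average speed = 33/15 = 2.2 m/s.

2.2 m/s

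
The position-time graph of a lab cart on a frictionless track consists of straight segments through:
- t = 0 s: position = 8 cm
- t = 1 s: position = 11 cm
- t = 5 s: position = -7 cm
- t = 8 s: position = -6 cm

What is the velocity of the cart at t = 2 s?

Velocity is the slope of the x-t graph on 1–5 s: (-7 − 11)/(5 − 1) = -4.5 cm/s.

-4.5 cm/s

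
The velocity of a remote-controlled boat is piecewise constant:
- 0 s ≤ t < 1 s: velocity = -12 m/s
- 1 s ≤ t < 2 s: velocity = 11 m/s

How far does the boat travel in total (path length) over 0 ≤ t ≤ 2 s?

Distance (not displacement) is the total path length: add the absolute areas under v-t.
0–1 s: |-12| × 1 = 12 m
1–2 s: |11| × 1 = 11 m
Total distance = 23 m

23 m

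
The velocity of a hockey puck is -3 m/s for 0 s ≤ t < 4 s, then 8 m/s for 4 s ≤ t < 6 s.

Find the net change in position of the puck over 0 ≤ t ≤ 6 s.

Displacement is the signed area under the v-t curve.
0–4 s: -3 × 4 = -12 m
4–6 s: 8 × 2 = 16 m
Net displacement = 4 m

4 m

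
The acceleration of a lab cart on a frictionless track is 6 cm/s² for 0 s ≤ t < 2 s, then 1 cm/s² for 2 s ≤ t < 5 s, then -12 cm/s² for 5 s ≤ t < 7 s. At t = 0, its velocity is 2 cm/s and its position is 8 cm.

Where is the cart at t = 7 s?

80.5 cm

On each constant-a segment, Δv = aΔt and Δx = v₀Δt + ½aΔt²; chain segment to segment.
0–2 s: v starts 2 cm/s; Δx = 2·2 + ½·6·2² = 16 cm; v ends 14 cm/s.
2–5 s: v starts 14 cm/s; Δx = 14·3 + ½·1·3² = 46.5 cm; v ends 17 cm/s.
5–7 s: v starts 17 cm/s; Δx = 17·2 + ½·-12·2² = 10 cm; v ends -7 cm/s.
x(7) = 8 + Σ Δx = 80.5 cm.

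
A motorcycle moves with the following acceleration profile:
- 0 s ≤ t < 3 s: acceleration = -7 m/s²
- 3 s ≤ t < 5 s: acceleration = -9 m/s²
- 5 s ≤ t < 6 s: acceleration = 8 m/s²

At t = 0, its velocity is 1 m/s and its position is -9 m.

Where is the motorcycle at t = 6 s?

On each constant-a segment, Δv = aΔt and Δx = v₀Δt + ½aΔt²; chain segment to segment.
0–3 s: v starts 1 m/s; Δx = 1·3 + ½·-7·3² = -28.5 m; v ends -20 m/s.
3–5 s: v starts -20 m/s; Δx = -20·2 + ½·-9·2² = -58 m; v ends -38 m/s.
5–6 s: v starts -38 m/s; Δx = -38·1 + ½·8·1² = -34 m; v ends -30 m/s.
x(6) = -9 + Σ Δx = -129.5 m.

-129.5 m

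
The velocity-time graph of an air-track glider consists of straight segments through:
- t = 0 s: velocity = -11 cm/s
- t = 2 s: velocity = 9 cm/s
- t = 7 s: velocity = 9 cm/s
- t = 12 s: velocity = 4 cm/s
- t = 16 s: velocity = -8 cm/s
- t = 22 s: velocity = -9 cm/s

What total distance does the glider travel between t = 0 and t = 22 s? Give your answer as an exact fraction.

Distance (not displacement) is the total path length: add the absolute areas under v-t.
0–2 s: v = 0 at t = 1.1 s; triangle areas 6.05 + 4.05 = 10.1 cm
2–7 s: |9| × 5 = 45 cm
7–12 s: |½(9 + 4)(5)| = 32.5 cm
12–16 s: v = 0 at t = 40/3 s; triangle areas 8/3 + 32/3 = 40/3 cm
16–22 s: |½(-8 + -9)(6)| = 51 cm
Total distance = 2279/15 cm

2279/15 cm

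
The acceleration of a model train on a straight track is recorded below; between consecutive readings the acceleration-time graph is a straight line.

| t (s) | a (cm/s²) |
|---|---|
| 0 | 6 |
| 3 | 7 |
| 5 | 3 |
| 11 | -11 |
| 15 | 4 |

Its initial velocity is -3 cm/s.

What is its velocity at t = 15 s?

-11.5 cm/s

Δv equals the area under the a-t graph; then v = v₀ + Δv.
0–3 s: ½(6 + 7)(3) = 19.5 cm/s
3–5 s: ½(7 + 3)(2) = 10 cm/s
5–11 s: ½(3 + -11)(6) = -24 cm/s
11–15 s: ½(-11 + 4)(4) = -14 cm/s
Δv = -8.5 cm/s, so v(15) = -3 + (-8.5) = -11.5 cm/s.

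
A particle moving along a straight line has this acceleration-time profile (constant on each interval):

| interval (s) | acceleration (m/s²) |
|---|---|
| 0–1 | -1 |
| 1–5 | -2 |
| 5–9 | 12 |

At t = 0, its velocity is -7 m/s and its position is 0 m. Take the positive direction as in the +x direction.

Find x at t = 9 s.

-23.5 m

On each constant-a segment, Δv = aΔt and Δx = v₀Δt + ½aΔt²; chain segment to segment.
0–1 s: v starts -7 m/s; Δx = -7·1 + ½·-1·1² = -7.5 m; v ends -8 m/s.
1–5 s: v starts -8 m/s; Δx = -8·4 + ½·-2·4² = -48 m; v ends -16 m/s.
5–9 s: v starts -16 m/s; Δx = -16·4 + ½·12·4² = 32 m; v ends 32 m/s.
x(9) = 0 + Σ Δx = -23.5 m.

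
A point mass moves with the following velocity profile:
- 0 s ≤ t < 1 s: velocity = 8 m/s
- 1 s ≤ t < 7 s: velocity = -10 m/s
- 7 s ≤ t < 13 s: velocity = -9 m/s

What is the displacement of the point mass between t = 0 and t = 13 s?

Net displacement equals the area under the velocity-time graph (areas below the axis count negative).
0–1 s: 8 × 1 = 8 m
1–7 s: -10 × 6 = -60 m
7–13 s: -9 × 6 = -54 m
Net displacement = -106 m

-106 m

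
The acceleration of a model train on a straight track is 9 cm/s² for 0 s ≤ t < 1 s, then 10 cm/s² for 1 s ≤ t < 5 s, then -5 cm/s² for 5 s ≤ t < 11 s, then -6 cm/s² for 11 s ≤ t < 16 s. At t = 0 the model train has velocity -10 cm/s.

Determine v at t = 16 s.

-21 cm/s

Δv equals the area under the a-t graph; then v = v₀ + Δv.
0–1 s: 9 × 1 = 9 cm/s
1–5 s: 10 × 4 = 40 cm/s
5–11 s: -5 × 6 = -30 cm/s
11–16 s: -6 × 5 = -30 cm/s
Δv = -11 cm/s, so v(16) = -10 + (-11) = -21 cm/s.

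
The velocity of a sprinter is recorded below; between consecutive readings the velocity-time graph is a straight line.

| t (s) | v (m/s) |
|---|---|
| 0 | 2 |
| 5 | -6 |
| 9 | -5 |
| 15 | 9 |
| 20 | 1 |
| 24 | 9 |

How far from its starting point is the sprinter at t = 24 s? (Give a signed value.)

25 m

Net displacement equals the area under the velocity-time graph (areas below the axis count negative).
0–5 s: ½(2 + -6)(5) = -10 m
5–9 s: ½(-6 + -5)(4) = -22 m
9–15 s: ½(-5 + 9)(6) = 12 m
15–20 s: ½(9 + 1)(5) = 25 m
20–24 s: ½(1 + 9)(4) = 20 m
Net displacement = 25 m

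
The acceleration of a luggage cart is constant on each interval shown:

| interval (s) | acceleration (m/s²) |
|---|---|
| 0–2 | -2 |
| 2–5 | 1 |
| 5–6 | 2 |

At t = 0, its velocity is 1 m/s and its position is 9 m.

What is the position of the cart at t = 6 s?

On each constant-a segment, Δv = aΔt and Δx = v₀Δt + ½aΔt²; chain segment to segment.
0–2 s: v starts 1 m/s; Δx = 1·2 + ½·-2·2² = -2 m; v ends -3 m/s.
2–5 s: v starts -3 m/s; Δx = -3·3 + ½·1·3² = -4.5 m; v ends 0 m/s.
5–6 s: v starts 0 m/s; Δx = 0·1 + ½·2·1² = 1 m; v ends 2 m/s.
x(6) = 9 + Σ Δx = 3.5 m.

3.5 m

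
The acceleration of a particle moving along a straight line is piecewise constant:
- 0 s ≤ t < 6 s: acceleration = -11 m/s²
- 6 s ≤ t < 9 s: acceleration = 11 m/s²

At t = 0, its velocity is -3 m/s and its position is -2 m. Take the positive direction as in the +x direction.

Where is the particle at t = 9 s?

-375.5 m

On each constant-a segment, Δv = aΔt and Δx = v₀Δt + ½aΔt²; chain segment to segment.
0–6 s: v starts -3 m/s; Δx = -3·6 + ½·-11·6² = -216 m; v ends -69 m/s.
6–9 s: v starts -69 m/s; Δx = -69·3 + ½·11·3² = -157.5 m; v ends -36 m/s.
x(9) = -2 + Σ Δx = -375.5 m.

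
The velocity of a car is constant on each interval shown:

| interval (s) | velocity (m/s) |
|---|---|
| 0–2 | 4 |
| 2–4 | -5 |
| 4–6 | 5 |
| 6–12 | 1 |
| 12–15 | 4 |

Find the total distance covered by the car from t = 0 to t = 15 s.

Total distance travelled is ∫|v| dt — sum the magnitudes of each area piece.
0–2 s: |4| × 2 = 8 m
2–4 s: |-5| × 2 = 10 m
4–6 s: |5| × 2 = 10 m
6–12 s: |1| × 6 = 6 m
12–15 s: |4| × 3 = 12 m
Total distance = 46 m

46 m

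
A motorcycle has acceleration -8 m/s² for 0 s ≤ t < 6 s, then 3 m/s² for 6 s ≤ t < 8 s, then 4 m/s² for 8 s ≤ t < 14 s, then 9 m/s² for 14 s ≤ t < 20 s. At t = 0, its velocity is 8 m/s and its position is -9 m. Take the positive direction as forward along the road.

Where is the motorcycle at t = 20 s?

-209 m

On each constant-a segment, Δv = aΔt and Δx = v₀Δt + ½aΔt²; chain segment to segment.
0–6 s: v starts 8 m/s; Δx = 8·6 + ½·-8·6² = -96 m; v ends -40 m/s.
6–8 s: v starts -40 m/s; Δx = -40·2 + ½·3·2² = -74 m; v ends -34 m/s.
8–14 s: v starts -34 m/s; Δx = -34·6 + ½·4·6² = -132 m; v ends -10 m/s.
14–20 s: v starts -10 m/s; Δx = -10·6 + ½·9·6² = 102 m; v ends 44 m/s.
x(20) = -9 + Σ Δx = -209 m.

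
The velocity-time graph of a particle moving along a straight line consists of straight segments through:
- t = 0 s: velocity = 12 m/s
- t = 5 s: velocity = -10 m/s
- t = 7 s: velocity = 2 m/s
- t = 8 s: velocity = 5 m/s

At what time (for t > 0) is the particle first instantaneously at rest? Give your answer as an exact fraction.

t = 30/11 s

v changes sign on 0–5 s (from 12 to -10); the graph is linear there, so v = 0 at t = 0 + (-12)·(5 − 0)/(-10 − 12) = 30/11 s.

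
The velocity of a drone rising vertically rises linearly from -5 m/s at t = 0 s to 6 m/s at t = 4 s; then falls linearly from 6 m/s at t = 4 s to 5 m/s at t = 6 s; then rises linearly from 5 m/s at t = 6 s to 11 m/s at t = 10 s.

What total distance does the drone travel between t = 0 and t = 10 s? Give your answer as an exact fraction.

595/11 m

Distance (not displacement) is the total path length: add the absolute areas under v-t.
0–4 s: v = 0 at t = 20/11 s; triangle areas 50/11 + 72/11 = 122/11 m
4–6 s: |½(6 + 5)(2)| = 11 m
6–10 s: |½(5 + 11)(4)| = 32 m
Total distance = 595/11 m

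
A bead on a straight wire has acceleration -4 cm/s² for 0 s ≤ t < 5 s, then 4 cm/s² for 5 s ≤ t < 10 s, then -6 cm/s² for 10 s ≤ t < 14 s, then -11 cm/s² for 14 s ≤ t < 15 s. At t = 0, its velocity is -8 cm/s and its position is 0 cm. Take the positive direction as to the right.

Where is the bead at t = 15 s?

On each constant-a segment, Δv = aΔt and Δx = v₀Δt + ½aΔt²; chain segment to segment.
0–5 s: v starts -8 cm/s; Δx = -8·5 + ½·-4·5² = -90 cm; v ends -28 cm/s.
5–10 s: v starts -28 cm/s; Δx = -28·5 + ½·4·5² = -90 cm; v ends -8 cm/s.
10–14 s: v starts -8 cm/s; Δx = -8·4 + ½·-6·4² = -80 cm; v ends -32 cm/s.
14–15 s: v starts -32 cm/s; Δx = -32·1 + ½·-11·1² = -37.5 cm; v ends -43 cm/s.
x(15) = 0 + Σ Δx = -297.5 cm.

-297.5 cm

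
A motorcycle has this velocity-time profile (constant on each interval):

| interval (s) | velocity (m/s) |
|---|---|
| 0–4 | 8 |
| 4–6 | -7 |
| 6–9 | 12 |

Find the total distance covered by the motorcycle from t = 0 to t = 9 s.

82 m

Distance (not displacement) is the total path length: add the absolute areas under v-t.
0–4 s: |8| × 4 = 32 m
4–6 s: |-7| × 2 = 14 m
6–9 s: |12| × 3 = 36 m
Total distance = 82 m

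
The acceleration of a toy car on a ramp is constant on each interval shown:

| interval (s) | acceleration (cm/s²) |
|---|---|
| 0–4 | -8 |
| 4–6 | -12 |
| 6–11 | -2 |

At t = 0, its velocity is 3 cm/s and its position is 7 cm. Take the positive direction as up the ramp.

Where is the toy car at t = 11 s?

On each constant-a segment, Δv = aΔt and Δx = v₀Δt + ½aΔt²; chain segment to segment.
0–4 s: v starts 3 cm/s; Δx = 3·4 + ½·-8·4² = -52 cm; v ends -29 cm/s.
4–6 s: v starts -29 cm/s; Δx = -29·2 + ½·-12·2² = -82 cm; v ends -53 cm/s.
6–11 s: v starts -53 cm/s; Δx = -53·5 + ½·-2·5² = -290 cm; v ends -63 cm/s.
x(11) = 7 + Σ Δx = -417 cm.

-417 cm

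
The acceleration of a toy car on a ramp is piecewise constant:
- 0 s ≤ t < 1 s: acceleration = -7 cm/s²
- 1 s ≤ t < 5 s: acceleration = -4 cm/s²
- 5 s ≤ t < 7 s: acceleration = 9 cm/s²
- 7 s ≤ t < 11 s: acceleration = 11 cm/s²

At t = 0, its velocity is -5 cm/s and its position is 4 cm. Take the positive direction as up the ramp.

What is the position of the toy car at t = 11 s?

-74.5 cm

On each constant-a segment, Δv = aΔt and Δx = v₀Δt + ½aΔt²; chain segment to segment.
0–1 s: v starts -5 cm/s; Δx = -5·1 + ½·-7·1² = -8.5 cm; v ends -12 cm/s.
1–5 s: v starts -12 cm/s; Δx = -12·4 + ½·-4·4² = -80 cm; v ends -28 cm/s.
5–7 s: v starts -28 cm/s; Δx = -28·2 + ½·9·2² = -38 cm; v ends -10 cm/s.
7–11 s: v starts -10 cm/s; Δx = -10·4 + ½·11·4² = 48 cm; v ends 34 cm/s.
x(11) = 4 + Σ Δx = -74.5 cm.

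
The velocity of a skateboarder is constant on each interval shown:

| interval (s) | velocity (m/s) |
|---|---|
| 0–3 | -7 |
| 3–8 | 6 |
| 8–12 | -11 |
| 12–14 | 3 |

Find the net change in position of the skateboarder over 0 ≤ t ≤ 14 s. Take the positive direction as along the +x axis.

Net displacement equals the area under the velocity-time graph (areas below the axis count negative).
0–3 s: -7 × 3 = -21 m
3–8 s: 6 × 5 = 30 m
8–12 s: -11 × 4 = -44 m
12–14 s: 3 × 2 = 6 m
Net displacement = -29 m

-29 m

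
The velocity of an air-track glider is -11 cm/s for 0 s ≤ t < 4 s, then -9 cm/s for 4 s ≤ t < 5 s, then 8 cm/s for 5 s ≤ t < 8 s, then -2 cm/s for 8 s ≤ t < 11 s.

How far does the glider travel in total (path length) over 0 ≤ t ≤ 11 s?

Distance (not displacement) is the total path length: add the absolute areas under v-t.
0–4 s: |-11| × 4 = 44 cm
4–5 s: |-9| × 1 = 9 cm
5–8 s: |8| × 3 = 24 cm
8–11 s: |-2| × 3 = 6 cm
Total distance = 83 cm

83 cm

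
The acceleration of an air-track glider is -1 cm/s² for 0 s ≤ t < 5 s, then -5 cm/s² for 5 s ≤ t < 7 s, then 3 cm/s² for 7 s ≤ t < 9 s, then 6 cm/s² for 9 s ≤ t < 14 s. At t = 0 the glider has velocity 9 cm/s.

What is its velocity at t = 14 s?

30 cm/s

Δv equals the area under the a-t graph; then v = v₀ + Δv.
0–5 s: -1 × 5 = -5 cm/s
5–7 s: -5 × 2 = -10 cm/s
7–9 s: 3 × 2 = 6 cm/s
9–14 s: 6 × 5 = 30 cm/s
Δv = 21 cm/s, so v(14) = 9 + (21) = 30 cm/s.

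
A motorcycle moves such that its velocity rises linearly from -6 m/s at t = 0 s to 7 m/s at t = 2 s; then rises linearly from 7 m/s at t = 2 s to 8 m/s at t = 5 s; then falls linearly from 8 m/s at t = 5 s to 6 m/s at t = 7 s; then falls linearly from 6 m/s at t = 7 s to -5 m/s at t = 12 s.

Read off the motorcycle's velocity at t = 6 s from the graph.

7 m/s

On 5–7 s the graph is linear from 8 to 6 m/s: v(6) = 8 + (6 − 8)·(6 − 5)/(7 − 5) = 7 m/s.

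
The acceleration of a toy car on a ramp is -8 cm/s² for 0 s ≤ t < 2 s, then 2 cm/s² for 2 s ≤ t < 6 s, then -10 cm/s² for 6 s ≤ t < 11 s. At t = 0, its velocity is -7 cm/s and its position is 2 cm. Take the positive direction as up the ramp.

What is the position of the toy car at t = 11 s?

On each constant-a segment, Δv = aΔt and Δx = v₀Δt + ½aΔt²; chain segment to segment.
0–2 s: v starts -7 cm/s; Δx = -7·2 + ½·-8·2² = -30 cm; v ends -23 cm/s.
2–6 s: v starts -23 cm/s; Δx = -23·4 + ½·2·4² = -76 cm; v ends -15 cm/s.
6–11 s: v starts -15 cm/s; Δx = -15·5 + ½·-10·5² = -200 cm; v ends -65 cm/s.
x(11) = 2 + Σ Δx = -304 cm.

-304 cm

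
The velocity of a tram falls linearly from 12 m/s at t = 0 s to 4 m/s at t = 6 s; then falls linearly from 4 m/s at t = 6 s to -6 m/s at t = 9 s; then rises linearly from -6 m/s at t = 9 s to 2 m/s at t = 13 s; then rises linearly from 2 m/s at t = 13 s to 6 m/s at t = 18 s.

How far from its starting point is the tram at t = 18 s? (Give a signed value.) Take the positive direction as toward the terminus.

57 m

Net displacement equals the area under the velocity-time graph (areas below the axis count negative).
0–6 s: ½(12 + 4)(6) = 48 m
6–9 s: ½(4 + -6)(3) = -3 m
9–13 s: ½(-6 + 2)(4) = -8 m
13–18 s: ½(2 + 6)(5) = 20 m
Net displacement = 57 m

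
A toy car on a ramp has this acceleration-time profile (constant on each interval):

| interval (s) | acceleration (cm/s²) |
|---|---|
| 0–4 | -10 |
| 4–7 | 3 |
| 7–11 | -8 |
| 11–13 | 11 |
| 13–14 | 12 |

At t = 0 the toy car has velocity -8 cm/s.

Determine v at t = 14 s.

-37 cm/s

Δv equals the area under the a-t graph; then v = v₀ + Δv.
0–4 s: -10 × 4 = -40 cm/s
4–7 s: 3 × 3 = 9 cm/s
7–11 s: -8 × 4 = -32 cm/s
11–13 s: 11 × 2 = 22 cm/s
13–14 s: 12 × 1 = 12 cm/s
Δv = -29 cm/s, so v(14) = -8 + (-29) = -37 cm/s.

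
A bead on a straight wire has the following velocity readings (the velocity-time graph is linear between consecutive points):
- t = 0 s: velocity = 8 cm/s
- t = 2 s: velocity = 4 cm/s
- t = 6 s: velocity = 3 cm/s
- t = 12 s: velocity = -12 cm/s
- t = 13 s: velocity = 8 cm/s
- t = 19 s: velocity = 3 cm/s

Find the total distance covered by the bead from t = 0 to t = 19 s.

94.8 cm

Total distance travelled is ∫|v| dt — sum the magnitudes of each area piece.
0–2 s: |½(8 + 4)(2)| = 12 cm
2–6 s: |½(4 + 3)(4)| = 14 cm
6–12 s: v = 0 at t = 7.2 s; triangle areas 1.8 + 28.8 = 30.6 cm
12–13 s: v = 0 at t = 12.6 s; triangle areas 3.6 + 1.6 = 5.2 cm
13–19 s: |½(8 + 3)(6)| = 33 cm
Total distance = 94.8 cm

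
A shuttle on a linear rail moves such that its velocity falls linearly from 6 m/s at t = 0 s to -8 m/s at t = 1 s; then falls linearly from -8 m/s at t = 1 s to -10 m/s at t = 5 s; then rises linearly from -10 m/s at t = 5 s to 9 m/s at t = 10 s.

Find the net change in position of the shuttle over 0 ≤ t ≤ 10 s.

-39.5 m

Net displacement equals the area under the velocity-time graph (areas below the axis count negative).
0–1 s: ½(6 + -8)(1) = -1 m
1–5 s: ½(-8 + -10)(4) = -36 m
5–10 s: ½(-10 + 9)(5) = -2.5 m
Net displacement = -39.5 m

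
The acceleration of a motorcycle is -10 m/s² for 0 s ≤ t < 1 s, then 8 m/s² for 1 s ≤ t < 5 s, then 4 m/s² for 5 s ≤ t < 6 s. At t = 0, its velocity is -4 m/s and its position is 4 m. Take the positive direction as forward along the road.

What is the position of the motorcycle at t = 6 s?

On each constant-a segment, Δv = aΔt and Δx = v₀Δt + ½aΔt²; chain segment to segment.
0–1 s: v starts -4 m/s; Δx = -4·1 + ½·-10·1² = -9 m; v ends -14 m/s.
1–5 s: v starts -14 m/s; Δx = -14·4 + ½·8·4² = 8 m; v ends 18 m/s.
5–6 s: v starts 18 m/s; Δx = 18·1 + ½·4·1² = 20 m; v ends 22 m/s.
x(6) = 4 + Σ Δx = 23 m.

23 m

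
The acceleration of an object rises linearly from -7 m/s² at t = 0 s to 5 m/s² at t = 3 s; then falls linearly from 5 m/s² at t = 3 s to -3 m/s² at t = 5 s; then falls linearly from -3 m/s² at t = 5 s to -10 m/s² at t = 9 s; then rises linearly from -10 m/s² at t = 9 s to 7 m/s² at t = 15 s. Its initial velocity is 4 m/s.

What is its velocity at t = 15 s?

-32 m/s

Δv equals the area under the a-t graph; then v = v₀ + Δv.
0–3 s: ½(-7 + 5)(3) = -3 m/s
3–5 s: ½(5 + -3)(2) = 2 m/s
5–9 s: ½(-3 + -10)(4) = -26 m/s
9–15 s: ½(-10 + 7)(6) = -9 m/s
Δv = -36 m/s, so v(15) = 4 + (-36) = -32 m/s.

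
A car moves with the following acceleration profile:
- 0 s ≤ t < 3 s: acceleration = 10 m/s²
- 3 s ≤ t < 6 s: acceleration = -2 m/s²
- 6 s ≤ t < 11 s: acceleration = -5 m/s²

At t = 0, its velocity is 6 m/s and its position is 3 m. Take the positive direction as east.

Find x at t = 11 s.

252.5 m

On each constant-a segment, Δv = aΔt and Δx = v₀Δt + ½aΔt²; chain segment to segment.
0–3 s: v starts 6 m/s; Δx = 6·3 + ½·10·3² = 63 m; v ends 36 m/s.
3–6 s: v starts 36 m/s; Δx = 36·3 + ½·-2·3² = 99 m; v ends 30 m/s.
6–11 s: v starts 30 m/s; Δx = 30·5 + ½·-5·5² = 87.5 m; v ends 5 m/s.
x(11) = 3 + Σ Δx = 252.5 m.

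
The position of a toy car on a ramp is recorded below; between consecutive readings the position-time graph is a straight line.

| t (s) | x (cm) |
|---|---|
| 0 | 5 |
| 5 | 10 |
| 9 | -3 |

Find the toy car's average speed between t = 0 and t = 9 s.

2 cm/s

Average speed = (total path length)/(elapsed time); on a piecewise-linear x-t graph the path length is Σ|Δx|.
0–5 s: |Δx| = |10 − 5| = 5 cm
5–9 s: |Δx| = |-3 − 10| = 13 cm
Total path = 18 cm; average speed = 18/9 = 2 cm/s.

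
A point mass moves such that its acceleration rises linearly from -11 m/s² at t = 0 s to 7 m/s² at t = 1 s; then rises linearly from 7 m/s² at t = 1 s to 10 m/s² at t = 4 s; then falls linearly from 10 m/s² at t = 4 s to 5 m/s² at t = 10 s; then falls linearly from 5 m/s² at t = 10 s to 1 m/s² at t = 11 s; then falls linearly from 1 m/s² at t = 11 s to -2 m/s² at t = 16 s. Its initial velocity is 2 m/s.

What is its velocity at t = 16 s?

71 m/s

Δv equals the area under the a-t graph; then v = v₀ + Δv.
0–1 s: ½(-11 + 7)(1) = -2 m/s
1–4 s: ½(7 + 10)(3) = 25.5 m/s
4–10 s: ½(10 + 5)(6) = 45 m/s
10–11 s: ½(5 + 1)(1) = 3 m/s
11–16 s: ½(1 + -2)(5) = -2.5 m/s
Δv = 69 m/s, so v(16) = 2 + (69) = 71 m/s.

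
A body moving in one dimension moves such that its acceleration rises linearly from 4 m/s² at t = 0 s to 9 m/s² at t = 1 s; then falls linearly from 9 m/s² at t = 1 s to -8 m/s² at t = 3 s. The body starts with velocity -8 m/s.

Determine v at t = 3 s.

Δv equals the area under the a-t graph; then v = v₀ + Δv.
0–1 s: ½(4 + 9)(1) = 6.5 m/s
1–3 s: ½(9 + -8)(2) = 1 m/s
Δv = 7.5 m/s, so v(3) = -8 + (7.5) = -0.5 m/s.

-0.5 m/s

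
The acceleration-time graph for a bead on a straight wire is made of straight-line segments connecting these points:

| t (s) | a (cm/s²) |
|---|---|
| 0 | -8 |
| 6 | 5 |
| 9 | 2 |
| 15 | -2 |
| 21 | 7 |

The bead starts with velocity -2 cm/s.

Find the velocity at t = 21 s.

14.5 cm/s

Δv equals the area under the a-t graph; then v = v₀ + Δv.
0–6 s: ½(-8 + 5)(6) = -9 cm/s
6–9 s: ½(5 + 2)(3) = 10.5 cm/s
9–15 s: ½(2 + -2)(6) = 0 cm/s
15–21 s: ½(-2 + 7)(6) = 15 cm/s
Δv = 16.5 cm/s, so v(21) = -2 + (16.5) = 14.5 cm/s.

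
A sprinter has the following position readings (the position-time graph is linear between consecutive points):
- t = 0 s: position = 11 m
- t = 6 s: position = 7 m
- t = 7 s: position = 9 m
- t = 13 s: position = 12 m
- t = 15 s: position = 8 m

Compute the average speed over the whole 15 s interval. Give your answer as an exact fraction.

13/15 m/s

Average speed = (total path length)/(elapsed time); on a piecewise-linear x-t graph the path length is Σ|Δx|.
0–6 s: |Δx| = |7 − 11| = 4 m
6–7 s: |Δx| = |9 − 7| = 2 m
7–13 s: |Δx| = |12 − 9| = 3 m
13–15 s: |Δx| = |8 − 12| = 4 m
Total path = 13 m; average speed = 13/15 = 13/15 m/s.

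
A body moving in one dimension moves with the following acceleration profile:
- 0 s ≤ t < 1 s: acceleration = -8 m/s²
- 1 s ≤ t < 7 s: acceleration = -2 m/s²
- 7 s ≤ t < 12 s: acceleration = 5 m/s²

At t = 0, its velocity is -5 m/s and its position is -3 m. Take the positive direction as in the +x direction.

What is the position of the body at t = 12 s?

On each constant-a segment, Δv = aΔt and Δx = v₀Δt + ½aΔt²; chain segment to segment.
0–1 s: v starts -5 m/s; Δx = -5·1 + ½·-8·1² = -9 m; v ends -13 m/s.
1–7 s: v starts -13 m/s; Δx = -13·6 + ½·-2·6² = -114 m; v ends -25 m/s.
7–12 s: v starts -25 m/s; Δx = -25·5 + ½·5·5² = -62.5 m; v ends 0 m/s.
x(12) = -3 + Σ Δx = -188.5 m.

-188.5 m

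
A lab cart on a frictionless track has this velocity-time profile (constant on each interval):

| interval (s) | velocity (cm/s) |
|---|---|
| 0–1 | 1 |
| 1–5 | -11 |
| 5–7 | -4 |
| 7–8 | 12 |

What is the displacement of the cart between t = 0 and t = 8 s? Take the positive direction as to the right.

Net displacement equals the area under the velocity-time graph (areas below the axis count negative).
0–1 s: 1 × 1 = 1 cm
1–5 s: -11 × 4 = -44 cm
5–7 s: -4 × 2 = -8 cm
7–8 s: 12 × 1 = 12 cm
Net displacement = -39 cm

-39 cm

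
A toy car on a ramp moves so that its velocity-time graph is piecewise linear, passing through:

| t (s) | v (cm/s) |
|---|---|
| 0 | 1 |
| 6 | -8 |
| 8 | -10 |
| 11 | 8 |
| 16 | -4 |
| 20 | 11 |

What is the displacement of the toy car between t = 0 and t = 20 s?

-18 cm

Net displacement equals the area under the velocity-time graph (areas below the axis count negative).
0–6 s: ½(1 + -8)(6) = -21 cm
6–8 s: ½(-8 + -10)(2) = -18 cm
8–11 s: ½(-10 + 8)(3) = -3 cm
11–16 s: ½(8 + -4)(5) = 10 cm
16–20 s: ½(-4 + 11)(4) = 14 cm
Net displacement = -18 cm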